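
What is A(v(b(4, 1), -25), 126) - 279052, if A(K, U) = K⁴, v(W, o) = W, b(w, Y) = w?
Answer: -278796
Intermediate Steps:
A(v(b(4, 1), -25), 126) - 279052 = 4⁴ - 279052 = 256 - 279052 = -278796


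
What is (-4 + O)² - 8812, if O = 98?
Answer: 24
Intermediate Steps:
(-4 + O)² - 8812 = (-4 + 98)² - 8812 = 94² - 8812 = 8836 - 8812 = 24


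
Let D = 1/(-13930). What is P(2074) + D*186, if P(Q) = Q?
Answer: 14445317/6965 ≈ 2074.0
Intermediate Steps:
D = -1/13930 ≈ -7.1788e-5
P(2074) + D*186 = 2074 - 1/13930*186 = 2074 - 93/6965 = 14445317/6965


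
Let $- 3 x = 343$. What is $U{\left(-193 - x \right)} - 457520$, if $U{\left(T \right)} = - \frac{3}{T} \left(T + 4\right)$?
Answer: $- \frac{26993848}{59} \approx -4.5752 \cdot 10^{5}$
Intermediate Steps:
$x = - \frac{343}{3}$ ($x = \left(- \frac{1}{3}\right) 343 = - \frac{343}{3} \approx -114.33$)
$U{\left(T \right)} = - \frac{3 \left(4 + T\right)}{T}$ ($U{\left(T \right)} = - \frac{3}{T} \left(4 + T\right) = - \frac{3 \left(4 + T\right)}{T}$)
$U{\left(-193 - x \right)} - 457520 = \left(-3 - \frac{12}{-193 - - \frac{343}{3}}\right) - 457520 = \left(-3 - \frac{12}{-193 + \frac{343}{3}}\right) - 457520 = \left(-3 - \frac{12}{- \frac{236}{3}}\right) - 457520 = \left(-3 - - \frac{9}{59}\right) - 457520 = \left(-3 + \frac{9}{59}\right) - 457520 = - \frac{168}{59} - 457520 = - \frac{26993848}{59}$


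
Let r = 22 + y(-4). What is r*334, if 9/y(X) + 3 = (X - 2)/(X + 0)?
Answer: 5344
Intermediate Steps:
y(X) = 9/(-3 + (-2 + X)/X) (y(X) = 9/(-3 + (X - 2)/(X + 0)) = 9/(-3 + (-2 + X)/X))
r = 16 (r = 22 - 9*(-4)/(2 + 2*(-4)) = 22 - 9*(-4)/(2 - 8) = 22 - 9*(-4)/(-6) = 22 - 9*(-4)*(-1/6) = 22 - 6 = 16)
r*334 = 16*334 = 5344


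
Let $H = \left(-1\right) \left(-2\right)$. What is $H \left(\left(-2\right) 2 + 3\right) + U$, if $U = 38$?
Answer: $36$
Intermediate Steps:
$H = 2$
$H \left(\left(-2\right) 2 + 3\right) + U = 2 \left(\left(-2\right) 2 + 3\right) + 38 = 2 \left(-4 + 3\right) + 38 = 2 \left(-1\right) + 38 = -2 + 38 = 36$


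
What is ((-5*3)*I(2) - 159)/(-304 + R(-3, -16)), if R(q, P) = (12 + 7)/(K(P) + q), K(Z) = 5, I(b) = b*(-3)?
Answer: 138/589 ≈ 0.23430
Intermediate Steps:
I(b) = -3*b
R(q, P) = 19/(5 + q) (R(q, P) = (12 + 7)/(5 + q) = 19/(5 + q))
((-5*3)*I(2) - 159)/(-304 + R(-3, -16)) = ((-5*3)*(-3*2) - 159)/(-304 + 19/(5 - 3)) = (-15*(-6) - 159)/(-304 + 19/2) = (90 - 159)/(-304 + 19*(½)) = -69/(-304 + 19/2) = -69/(-589/2) = -69*(-2/589) = 138/589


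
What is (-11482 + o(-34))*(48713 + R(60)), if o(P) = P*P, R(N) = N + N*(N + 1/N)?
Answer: -540813924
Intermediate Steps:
o(P) = P**2
(-11482 + o(-34))*(48713 + R(60)) = (-11482 + (-34)**2)*(48713 + (1 + 60 + 60**2)) = (-11482 + 1156)*(48713 + (1 + 60 + 3600)) = -10326*(48713 + 3661) = -10326*52374 = -540813924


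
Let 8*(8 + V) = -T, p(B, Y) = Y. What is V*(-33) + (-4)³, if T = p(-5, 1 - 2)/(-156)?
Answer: 83211/416 ≈ 200.03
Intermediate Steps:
T = 1/156 (T = (1 - 2)/(-156) = -1*(-1/156) = 1/156 ≈ 0.0064103)
V = -9985/1248 (V = -8 + (-1*1/156)/8 = -8 + (⅛)*(-1/156) = -8 - 1/1248 = -9985/1248 ≈ -8.0008)
V*(-33) + (-4)³ = -9985/1248*(-33) + (-4)³ = 109835/416 - 64 = 83211/416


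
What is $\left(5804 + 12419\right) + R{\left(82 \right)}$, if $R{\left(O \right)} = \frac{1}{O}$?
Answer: $\frac{1494287}{82} \approx 18223.0$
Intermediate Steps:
$\left(5804 + 12419\right) + R{\left(82 \right)} = \left(5804 + 12419\right) + \frac{1}{82} = 18223 + \frac{1}{82} = \frac{1494287}{82}$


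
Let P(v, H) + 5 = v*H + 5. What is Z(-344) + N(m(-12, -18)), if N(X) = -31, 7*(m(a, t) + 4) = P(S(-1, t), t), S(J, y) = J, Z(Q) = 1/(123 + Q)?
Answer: -6852/221 ≈ -31.005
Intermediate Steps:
P(v, H) = H*v (P(v, H) = -5 + (v*H + 5) = -5 + (H*v + 5) = -5 + (5 + H*v) = H*v)
m(a, t) = -4 - t/7 (m(a, t) = -4 + (t*(-1))/7 = -4 + (-t)/7 = -4 - t/7)
Z(-344) + N(m(-12, -18)) = 1/(123 - 344) - 31 = 1/(-221) - 31 = -1/221 - 31 = -6852/221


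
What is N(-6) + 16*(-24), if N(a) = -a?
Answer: -378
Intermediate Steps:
N(-6) + 16*(-24) = -1*(-6) + 16*(-24) = 6 - 384 = -378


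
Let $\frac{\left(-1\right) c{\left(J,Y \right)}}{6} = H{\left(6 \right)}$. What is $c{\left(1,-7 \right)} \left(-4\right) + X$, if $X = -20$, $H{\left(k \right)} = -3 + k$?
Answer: $52$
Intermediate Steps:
$c{\left(J,Y \right)} = -18$ ($c{\left(J,Y \right)} = - 6 \left(-3 + 6\right) = \left(-6\right) 3 = -18$)
$c{\left(1,-7 \right)} \left(-4\right) + X = \left(-18\right) \left(-4\right) - 20 = 72 - 20 = 52$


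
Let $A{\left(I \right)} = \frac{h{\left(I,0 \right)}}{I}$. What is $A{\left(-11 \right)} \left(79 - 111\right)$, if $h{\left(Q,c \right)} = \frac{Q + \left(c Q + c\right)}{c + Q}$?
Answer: $\frac{32}{11} \approx 2.9091$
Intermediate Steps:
$h{\left(Q,c \right)} = \frac{Q + c + Q c}{Q + c}$ ($h{\left(Q,c \right)} = \frac{Q + \left(Q c + c\right)}{Q + c} = \frac{Q + \left(c + Q c\right)}{Q + c} = \frac{Q + c + Q c}{Q + c}$)
$A{\left(I \right)} = \frac{1}{I}$ ($A{\left(I \right)} = \frac{\frac{1}{I + 0} \left(I + 0 + I 0\right)}{I} = \frac{\frac{1}{I} \left(I + 0 + 0\right)}{I} = \frac{\frac{1}{I} I}{I} = 1 \frac{1}{I} = \frac{1}{I}$)
$A{\left(-11 \right)} \left(79 - 111\right) = \frac{79 - 111}{-11} = \left(- \frac{1}{11}\right) \left(-32\right) = \frac{32}{11}$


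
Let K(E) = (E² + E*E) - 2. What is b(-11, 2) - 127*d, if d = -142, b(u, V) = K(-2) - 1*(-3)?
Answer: 18043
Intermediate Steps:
K(E) = -2 + 2*E² (K(E) = (E² + E²) - 2 = 2*E² - 2 = -2 + 2*E²)
b(u, V) = 9 (b(u, V) = (-2 + 2*(-2)²) - 1*(-3) = (-2 + 2*4) + 3 = (-2 + 8) + 3 = 6 + 3 = 9)
b(-11, 2) - 127*d = 9 - 127*(-142) = 9 + 18034 = 18043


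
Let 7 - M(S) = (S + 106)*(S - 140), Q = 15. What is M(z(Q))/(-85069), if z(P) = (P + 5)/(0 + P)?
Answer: -134015/765621 ≈ -0.17504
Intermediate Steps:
z(P) = (5 + P)/P
M(S) = 7 - (-140 + S)*(106 + S) (M(S) = 7 - (S + 106)*(S - 140) = 7 - (106 + S)*(-140 + S) = 7 - (-140 + S)*(106 + S))
M(z(Q))/(-85069) = (14847 - ((5 + 15)/15)² + 34*((5 + 15)/15))/(-85069) = (14847 - ((1/15)*20)² + 34*((1/15)*20))*(-1/85069) = (14847 - (4/3)² + 34*(4/3))*(-1/85069) = (14847 - 1*16/9 + 136/3)*(-1/85069) = (14847 - 16/9 + 136/3)*(-1/85069) = (134015/9)*(-1/85069) = -134015/765621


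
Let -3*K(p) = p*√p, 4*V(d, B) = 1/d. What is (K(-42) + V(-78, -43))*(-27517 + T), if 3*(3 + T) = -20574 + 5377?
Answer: 97757/936 - 1368598*I*√42/3 ≈ 104.44 - 2.9565e+6*I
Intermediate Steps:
V(d, B) = 1/(4*d)
K(p) = -p^(3/2)/3 (K(p) = -p*√p/3 = -p^(3/2)/3)
T = -15206/3 (T = -3 + (-20574 + 5377)/3 = -3 + (⅓)*(-15197) = -3 - 15197/3 = -15206/3 ≈ -5068.7)
(K(-42) + V(-78, -43))*(-27517 + T) = (-(-14)*I*√42 + (¼)/(-78))*(-27517 - 15206/3) = (-(-14)*I*√42 + (¼)*(-1/78))*(-97757/3) = (14*I*√42 - 1/312)*(-97757/3) = (-1/312 + 14*I*√42)*(-97757/3) = 97757/936 - 1368598*I*√42/3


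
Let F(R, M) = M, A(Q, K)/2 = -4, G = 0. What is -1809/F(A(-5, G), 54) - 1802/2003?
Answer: -137805/4006 ≈ -34.400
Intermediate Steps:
A(Q, K) = -8 (A(Q, K) = 2*(-4) = -8)
-1809/F(A(-5, G), 54) - 1802/2003 = -1809/54 - 1802/2003 = -1809*1/54 - 1802*1/2003 = -67/2 - 1802/2003 = -137805/4006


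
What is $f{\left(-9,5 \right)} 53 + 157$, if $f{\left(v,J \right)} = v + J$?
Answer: $-55$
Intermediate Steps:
$f{\left(v,J \right)} = J + v$
$f{\left(-9,5 \right)} 53 + 157 = \left(5 - 9\right) 53 + 157 = \left(-4\right) 53 + 157 = -212 + 157 = -55$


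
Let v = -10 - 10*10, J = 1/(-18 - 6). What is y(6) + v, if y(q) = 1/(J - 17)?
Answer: -45014/409 ≈ -110.06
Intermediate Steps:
J = -1/24 (J = 1/(-24) = -1/24 ≈ -0.041667)
v = -110 (v = -10 - 100 = -110)
y(q) = -24/409 (y(q) = 1/(-1/24 - 17) = 1/(-409/24) = -24/409)
y(6) + v = -24/409 - 110 = -45014/409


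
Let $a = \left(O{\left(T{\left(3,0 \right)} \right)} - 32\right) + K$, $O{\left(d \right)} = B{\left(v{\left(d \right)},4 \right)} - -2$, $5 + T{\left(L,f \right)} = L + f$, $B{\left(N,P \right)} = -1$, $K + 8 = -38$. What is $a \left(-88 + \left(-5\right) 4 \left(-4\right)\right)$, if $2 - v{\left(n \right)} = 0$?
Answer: $616$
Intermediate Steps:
$K = -46$ ($K = -8 - 38 = -46$)
$v{\left(n \right)} = 2$ ($v{\left(n \right)} = 2 - 0 = 2 + 0 = 2$)
$T{\left(L,f \right)} = -5 + L + f$ ($T{\left(L,f \right)} = -5 + \left(L + f\right) = -5 + L + f$)
$O{\left(d \right)} = 1$ ($O{\left(d \right)} = -1 - -2 = -1 + 2 = 1$)
$a = -77$ ($a = \left(1 - 32\right) - 46 = -31 - 46 = -77$)
$a \left(-88 + \left(-5\right) 4 \left(-4\right)\right) = - 77 \left(-88 + \left(-5\right) 4 \left(-4\right)\right) = - 77 \left(-88 - -80\right) = - 77 \left(-88 + 80\right) = \left(-77\right) \left(-8\right) = 616$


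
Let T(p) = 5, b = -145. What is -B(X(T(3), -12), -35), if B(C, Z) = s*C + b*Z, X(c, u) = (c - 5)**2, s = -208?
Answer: -5075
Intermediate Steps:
X(c, u) = (-5 + c)**2
B(C, Z) = -208*C - 145*Z
-B(X(T(3), -12), -35) = -(-208*(-5 + 5)**2 - 145*(-35)) = -(-208*0**2 + 5075) = -(-208*0 + 5075) = -(0 + 5075) = -1*5075 = -5075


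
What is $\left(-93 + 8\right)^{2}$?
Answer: $7225$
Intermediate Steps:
$\left(-93 + 8\right)^{2} = \left(-85\right)^{2} = 7225$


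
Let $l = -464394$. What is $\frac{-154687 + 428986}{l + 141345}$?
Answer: $- \frac{91433}{107683} \approx -0.84909$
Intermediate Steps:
$\frac{-154687 + 428986}{l + 141345} = \frac{-154687 + 428986}{-464394 + 141345} = \frac{274299}{-323049} = 274299 \left(- \frac{1}{323049}\right) = - \frac{91433}{107683}$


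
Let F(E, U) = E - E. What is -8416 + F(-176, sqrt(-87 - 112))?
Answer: -8416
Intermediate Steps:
F(E, U) = 0
-8416 + F(-176, sqrt(-87 - 112)) = -8416 + 0 = -8416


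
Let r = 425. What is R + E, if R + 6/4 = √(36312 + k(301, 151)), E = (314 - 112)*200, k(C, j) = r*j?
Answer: 80797/2 + √100487 ≈ 40716.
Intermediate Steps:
k(C, j) = 425*j
E = 40400 (E = 202*200 = 40400)
R = -3/2 + √100487 (R = -3/2 + √(36312 + 425*151) = -3/2 + √(36312 + 64175) = -3/2 + √100487 ≈ 315.50)
R + E = (-3/2 + √100487) + 40400 = 80797/2 + √100487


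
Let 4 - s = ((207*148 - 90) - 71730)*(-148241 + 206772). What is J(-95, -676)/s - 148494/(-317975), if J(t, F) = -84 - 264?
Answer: 89487680309613/191622920406575 ≈ 0.46700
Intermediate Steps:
J(t, F) = -348
s = 2410540708 (s = 4 - ((207*148 - 90) - 71730)*(-148241 + 206772) = 4 - ((30636 - 90) - 71730)*58531 = 4 - (30546 - 71730)*58531 = 4 - (-41184)*58531 = 4 - 1*(-2410540704) = 4 + 2410540704 = 2410540708)
J(-95, -676)/s - 148494/(-317975) = -348/2410540708 - 148494/(-317975) = -348*1/2410540708 - 148494*(-1/317975) = -87/602635177 + 148494/317975 = 89487680309613/191622920406575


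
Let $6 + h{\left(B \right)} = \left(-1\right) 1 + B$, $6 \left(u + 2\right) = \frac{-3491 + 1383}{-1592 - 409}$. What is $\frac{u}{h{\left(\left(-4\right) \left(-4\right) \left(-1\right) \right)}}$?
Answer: $\frac{10952}{138069} \approx 0.079323$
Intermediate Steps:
$u = - \frac{10952}{6003}$ ($u = -2 + \frac{\left(-3491 + 1383\right) \frac{1}{-1592 - 409}}{6} = -2 + \frac{\left(-2108\right) \frac{1}{-2001}}{6} = -2 + \frac{\left(-2108\right) \left(- \frac{1}{2001}\right)}{6} = -2 + \frac{1}{6} \cdot \frac{2108}{2001} = -2 + \frac{1054}{6003} = - \frac{10952}{6003} \approx -1.8244$)
$h{\left(B \right)} = -7 + B$ ($h{\left(B \right)} = -6 + \left(\left(-1\right) 1 + B\right) = -6 + \left(-1 + B\right) = -7 + B$)
$\frac{u}{h{\left(\left(-4\right) \left(-4\right) \left(-1\right) \right)}} = - \frac{10952}{6003 \left(-7 + \left(-4\right) \left(-4\right) \left(-1\right)\right)} = - \frac{10952}{6003 \left(-7 + 16 \left(-1\right)\right)} = - \frac{10952}{6003 \left(-7 - 16\right)} = - \frac{10952}{6003 \left(-23\right)} = \left(- \frac{10952}{6003}\right) \left(- \frac{1}{23}\right) = \frac{10952}{138069}$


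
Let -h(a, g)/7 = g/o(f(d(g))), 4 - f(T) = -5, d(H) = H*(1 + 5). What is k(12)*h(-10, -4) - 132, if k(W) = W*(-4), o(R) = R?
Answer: -844/3 ≈ -281.33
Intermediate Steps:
d(H) = 6*H (d(H) = H*6 = 6*H)
f(T) = 9 (f(T) = 4 - 1*(-5) = 4 + 5 = 9)
h(a, g) = -7*g/9
k(W) = -4*W
k(12)*h(-10, -4) - 132 = (-4*12)*(-7/9*(-4)) - 132 = -48*28/9 - 132 = -448/3 - 132 = -844/3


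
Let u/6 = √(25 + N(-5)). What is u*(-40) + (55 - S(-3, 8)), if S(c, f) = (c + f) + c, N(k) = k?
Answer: 53 - 480*√5 ≈ -1020.3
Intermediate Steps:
S(c, f) = f + 2*c
u = 12*√5 (u = 6*√(25 - 5) = 6*√20 = 6*(2*√5) = 12*√5 ≈ 26.833)
u*(-40) + (55 - S(-3, 8)) = (12*√5)*(-40) + (55 - (8 + 2*(-3))) = -480*√5 + (55 - (8 - 6)) = -480*√5 + (55 - 1*2) = -480*√5 + (55 - 2) = -480*√5 + 53 = 53 - 480*√5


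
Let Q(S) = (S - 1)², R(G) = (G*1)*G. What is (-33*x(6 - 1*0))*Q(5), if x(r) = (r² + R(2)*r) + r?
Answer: -34848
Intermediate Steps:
R(G) = G² (R(G) = G*G = G²)
x(r) = r² + 5*r (x(r) = (r² + 2²*r) + r = (r² + 4*r) + r = r² + 5*r)
Q(S) = (-1 + S)²
(-33*x(6 - 1*0))*Q(5) = (-33*(6 - 1*0)*(5 + (6 - 1*0)))*(-1 + 5)² = -33*(6 + 0)*(5 + (6 + 0))*4² = -198*(5 + 6)*16 = -198*11*16 = -33*66*16 = -2178*16 = -34848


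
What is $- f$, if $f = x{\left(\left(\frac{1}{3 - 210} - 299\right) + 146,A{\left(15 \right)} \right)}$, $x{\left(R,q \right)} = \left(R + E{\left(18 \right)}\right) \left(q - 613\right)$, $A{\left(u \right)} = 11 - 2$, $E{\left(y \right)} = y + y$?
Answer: $- \frac{14628880}{207} \approx -70671.0$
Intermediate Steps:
$E{\left(y \right)} = 2 y$
$A{\left(u \right)} = 9$ ($A{\left(u \right)} = 11 - 2 = 9$)
$x{\left(R,q \right)} = \left(-613 + q\right) \left(36 + R\right)$ ($x{\left(R,q \right)} = \left(R + 2 \cdot 18\right) \left(q - 613\right) = \left(R + 36\right) \left(-613 + q\right) = \left(36 + R\right) \left(-613 + q\right) = \left(-613 + q\right) \left(36 + R\right)$)
$f = \frac{14628880}{207}$ ($f = -22068 - 613 \left(\left(\frac{1}{3 - 210} - 299\right) + 146\right) + 36 \cdot 9 + \left(\left(\frac{1}{3 - 210} - 299\right) + 146\right) 9 = -22068 - 613 \left(\left(\frac{1}{-207} - 299\right) + 146\right) + 324 + \left(\left(\frac{1}{-207} - 299\right) + 146\right) 9 = -22068 - 613 \left(\left(- \frac{1}{207} - 299\right) + 146\right) + 324 + \left(\left(- \frac{1}{207} - 299\right) + 146\right) 9 = -22068 - 613 \left(- \frac{61894}{207} + 146\right) + 324 + \left(- \frac{61894}{207} + 146\right) 9 = -22068 - - \frac{19414936}{207} + 324 - \frac{31672}{23} = -22068 + \frac{19414936}{207} + 324 - \frac{31672}{23} = \frac{14628880}{207} \approx 70671.0$)
$- f = \left(-1\right) \frac{14628880}{207} = - \frac{14628880}{207}$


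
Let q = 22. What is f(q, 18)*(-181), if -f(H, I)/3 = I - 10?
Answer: 4344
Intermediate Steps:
f(H, I) = 30 - 3*I (f(H, I) = -3*(I - 10) = -3*(-10 + I) = 30 - 3*I)
f(q, 18)*(-181) = (30 - 3*18)*(-181) = (30 - 54)*(-181) = -24*(-181) = 4344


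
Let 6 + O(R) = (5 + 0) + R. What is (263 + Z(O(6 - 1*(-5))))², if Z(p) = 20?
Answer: 80089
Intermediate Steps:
O(R) = -1 + R (O(R) = -6 + ((5 + 0) + R) = -6 + (5 + R) = -1 + R)
(263 + Z(O(6 - 1*(-5))))² = (263 + 20)² = 283² = 80089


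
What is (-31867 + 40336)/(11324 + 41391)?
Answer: 8469/52715 ≈ 0.16066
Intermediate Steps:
(-31867 + 40336)/(11324 + 41391) = 8469/52715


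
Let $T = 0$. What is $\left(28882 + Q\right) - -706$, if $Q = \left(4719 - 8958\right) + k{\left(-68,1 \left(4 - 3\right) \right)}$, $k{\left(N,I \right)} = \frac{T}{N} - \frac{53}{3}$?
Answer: $\frac{75994}{3} \approx 25331.0$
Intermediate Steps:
$k{\left(N,I \right)} = - \frac{53}{3}$ ($k{\left(N,I \right)} = \frac{0}{N} - \frac{53}{3} = 0 - \frac{53}{3} = - \frac{53}{3}$)
$Q = - \frac{12770}{3}$ ($Q = \left(4719 - 8958\right) - \frac{53}{3} = -4239 - \frac{53}{3} = - \frac{12770}{3} \approx -4256.7$)
$\left(28882 + Q\right) - -706 = \left(28882 - \frac{12770}{3}\right) - -706 = \frac{73876}{3} + \left(-50 + 756\right) = \frac{73876}{3} + 706 = \frac{75994}{3}$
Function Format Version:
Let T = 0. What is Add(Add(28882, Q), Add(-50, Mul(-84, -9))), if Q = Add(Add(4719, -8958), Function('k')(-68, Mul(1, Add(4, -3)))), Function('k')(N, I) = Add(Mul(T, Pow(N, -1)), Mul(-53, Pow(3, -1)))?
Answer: Rational(75994, 3) ≈ 25331.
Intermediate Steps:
Function('k')(N, I) = Rational(-53, 3) (Function('k')(N, I) = Add(Mul(0, Pow(N, -1)), Mul(-53, Pow(3, -1))) = Add(0, Mul(-53, Rational(1, 3))) = Add(0, Rational(-53, 3)) = Rational(-53, 3))
Q = Rational(-12770, 3) (Q = Add(Add(4719, -8958), Rational(-53, 3)) = Add(-4239, Rational(-53, 3)) = Rational(-12770, 3) ≈ -4256.7)
Add(Add(28882, Q), Add(-50, Mul(-84, -9))) = Add(Add(28882, Rational(-12770, 3)), Add(-50, Mul(-84, -9))) = Add(Rational(73876, 3), Add(-50, 756)) = Add(Rational(73876, 3), 706) = Rational(75994, 3)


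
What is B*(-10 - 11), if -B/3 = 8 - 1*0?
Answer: 504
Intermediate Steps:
B = -24 (B = -3*(8 - 1*0) = -3*(8 + 0) = -3*8 = -24)
B*(-10 - 11) = -24*(-10 - 11) = -24*(-21) = 504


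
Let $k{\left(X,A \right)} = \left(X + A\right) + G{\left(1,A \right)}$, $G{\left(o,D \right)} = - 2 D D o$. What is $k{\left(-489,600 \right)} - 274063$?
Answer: $-993952$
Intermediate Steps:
$G{\left(o,D \right)} = - 2 o D^{2}$ ($G{\left(o,D \right)} = - 2 D^{2} o = - 2 o D^{2}$)
$k{\left(X,A \right)} = A + X - 2 A^{2}$ ($k{\left(X,A \right)} = \left(X + A\right) - 2 A^{2} = \left(A + X\right) - 2 A^{2} = A + X - 2 A^{2}$)
$k{\left(-489,600 \right)} - 274063 = \left(600 - 489 - 2 \cdot 600^{2}\right) - 274063 = \left(600 - 489 - 720000\right) - 274063 = -719889 - 274063 = -993952$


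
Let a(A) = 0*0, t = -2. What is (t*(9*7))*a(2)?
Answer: 0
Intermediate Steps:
a(A) = 0
(t*(9*7))*a(2) = -18*7*0 = -2*63*0 = -126*0 = 0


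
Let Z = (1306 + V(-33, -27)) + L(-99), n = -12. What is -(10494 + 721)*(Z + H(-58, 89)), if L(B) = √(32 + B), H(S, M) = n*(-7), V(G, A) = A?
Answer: -15286045 - 11215*I*√67 ≈ -1.5286e+7 - 91799.0*I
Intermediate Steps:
H(S, M) = 84 (H(S, M) = -12*(-7) = 84)
Z = 1279 + I*√67 (Z = (1306 - 27) + √(32 - 99) = 1279 + √(-67) = 1279 + I*√67 ≈ 1279.0 + 8.1853*I)
-(10494 + 721)*(Z + H(-58, 89)) = -(10494 + 721)*((1279 + I*√67) + 84) = -11215*(1363 + I*√67) = -(15286045 + 11215*I*√67) = -15286045 - 11215*I*√67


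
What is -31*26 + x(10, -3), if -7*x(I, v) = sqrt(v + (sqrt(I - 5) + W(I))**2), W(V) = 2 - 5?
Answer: -806 - I*sqrt(3 - (3 - sqrt(5))**2)/7 ≈ -806.0 - 0.22207*I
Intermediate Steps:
W(V) = -3
x(I, v) = -sqrt(v + (-3 + sqrt(-5 + I))**2)/7 (x(I, v) = -sqrt(v + (sqrt(I - 5) - 3)**2)/7 = -sqrt(v + (sqrt(-5 + I) - 3)**2)/7 = -sqrt(v + (-3 + sqrt(-5 + I))**2)/7)
-31*26 + x(10, -3) = -31*26 - sqrt(-3 + (-3 + sqrt(-5 + 10))**2)/7 = -806 - sqrt(-3 + (-3 + sqrt(5))**2)/7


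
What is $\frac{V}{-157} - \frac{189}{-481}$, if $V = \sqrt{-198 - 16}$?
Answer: $\frac{189}{481} - \frac{i \sqrt{214}}{157} \approx 0.39293 - 0.093177 i$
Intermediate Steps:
$V = i \sqrt{214}$ ($V = \sqrt{-214} = i \sqrt{214} \approx 14.629 i$)
$\frac{V}{-157} - \frac{189}{-481} = \frac{i \sqrt{214}}{-157} - \frac{189}{-481} = i \sqrt{214} \left(- \frac{1}{157}\right) - - \frac{189}{481} = - \frac{i \sqrt{214}}{157} + \frac{189}{481} = \frac{189}{481} - \frac{i \sqrt{214}}{157}$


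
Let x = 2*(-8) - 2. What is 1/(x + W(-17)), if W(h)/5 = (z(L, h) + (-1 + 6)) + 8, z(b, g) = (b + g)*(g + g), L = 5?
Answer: 1/2087 ≈ 0.00047916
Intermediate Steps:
z(b, g) = 2*g*(b + g) (z(b, g) = (b + g)*(2*g) = 2*g*(b + g))
x = -18 (x = -16 - 2 = -18)
W(h) = 65 + 10*h*(5 + h) (W(h) = 5*((2*h*(5 + h) + (-1 + 6)) + 8) = 5*((2*h*(5 + h) + 5) + 8) = 5*((5 + 2*h*(5 + h)) + 8) = 5*(13 + 2*h*(5 + h)) = 65 + 10*h*(5 + h))
1/(x + W(-17)) = 1/(-18 + (65 + 10*(-17)*(5 - 17))) = 1/(-18 + (65 + 10*(-17)*(-12))) = 1/(-18 + (65 + 2040)) = 1/(-18 + 2105) = 1/2087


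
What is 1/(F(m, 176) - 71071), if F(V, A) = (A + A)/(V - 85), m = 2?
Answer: -83/5899245 ≈ -1.4070e-5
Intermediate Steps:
F(V, A) = 2*A/(-85 + V) (F(V, A) = (2*A)/(-85 + V) = 2*A/(-85 + V))
1/(F(m, 176) - 71071) = 1/(2*176/(-85 + 2) - 71071) = 1/(2*176/(-83) - 71071) = 1/(2*176*(-1/83) - 71071) = 1/(-352/83 - 71071) = 1/(-5899245/83) = -83/5899245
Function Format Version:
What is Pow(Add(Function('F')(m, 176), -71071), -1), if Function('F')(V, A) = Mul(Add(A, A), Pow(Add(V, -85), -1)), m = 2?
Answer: Rational(-83, 5899245) ≈ -1.4070e-5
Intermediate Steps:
Function('F')(V, A) = Mul(2, A, Pow(Add(-85, V), -1)) (Function('F')(V, A) = Mul(Mul(2, A), Pow(Add(-85, V), -1)) = Mul(2, A, Pow(Add(-85, V), -1)))
Pow(Add(Function('F')(m, 176), -71071), -1) = Pow(Add(Mul(2, 176, Pow(Add(-85, 2), -1)), -71071), -1) = Pow(Add(Mul(2, 176, Pow(-83, -1)), -71071), -1) = Pow(Add(Mul(2, 176, Rational(-1, 83)), -71071), -1) = Pow(Add(Rational(-352, 83), -71071), -1) = Pow(Rational(-5899245, 83), -1) = Rational(-83, 5899245)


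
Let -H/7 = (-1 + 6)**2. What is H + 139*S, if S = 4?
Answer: 381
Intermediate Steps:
H = -175 (H = -7*(-1 + 6)**2 = -7*5**2 = -7*25 = -175)
H + 139*S = -175 + 139*4 = -175 + 556 = 381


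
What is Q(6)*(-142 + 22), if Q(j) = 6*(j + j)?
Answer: -8640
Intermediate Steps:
Q(j) = 12*j (Q(j) = 6*(2*j) = 12*j)
Q(6)*(-142 + 22) = (12*6)*(-142 + 22) = 72*(-120) = -8640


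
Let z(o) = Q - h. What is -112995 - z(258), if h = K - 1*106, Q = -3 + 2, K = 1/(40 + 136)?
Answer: -19905599/176 ≈ -1.1310e+5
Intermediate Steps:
K = 1/176 ≈ 0.0056818
Q = -1
h = -18655/176 (h = 1/176 - 1*106 = 1/176 - 106 = -18655/176 ≈ -105.99)
z(o) = 18479/176 (z(o) = -1 - 1*(-18655/176) = -1 + 18655/176 = 18479/176)
-112995 - z(258) = -112995 - 1*18479/176 = -112995 - 18479/176 = -19905599/176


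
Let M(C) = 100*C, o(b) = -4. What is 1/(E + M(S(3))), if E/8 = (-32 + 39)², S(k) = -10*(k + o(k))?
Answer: 1/1392 ≈ 0.00071839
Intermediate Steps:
S(k) = 40 - 10*k (S(k) = -10*(k - 4) = -10*(-4 + k) = 40 - 10*k)
E = 392 (E = 8*(-32 + 39)² = 8*7² = 8*49 = 392)
1/(E + M(S(3))) = 1/(392 + 100*(40 - 10*3)) = 1/(392 + 100*(40 - 30)) = 1/(392 + 100*10) = 1/(392 + 1000) = 1/1392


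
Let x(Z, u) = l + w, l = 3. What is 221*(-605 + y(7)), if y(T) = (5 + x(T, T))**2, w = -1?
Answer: -122876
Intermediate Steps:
x(Z, u) = 2 (x(Z, u) = 3 - 1 = 2)
y(T) = 49 (y(T) = (5 + 2)**2 = 7**2 = 49)
221*(-605 + y(7)) = 221*(-605 + 49) = 221*(-556) = -122876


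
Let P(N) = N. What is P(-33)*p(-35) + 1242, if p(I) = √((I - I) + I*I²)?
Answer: 1242 - 1155*I*√35 ≈ 1242.0 - 6833.1*I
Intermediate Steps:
p(I) = √(I³) (p(I) = √(0 + I³) = √(I³))
P(-33)*p(-35) + 1242 = -33*35*I*√35 + 1242 = -1155*I*√35 + 1242 = 1242 - 1155*I*√35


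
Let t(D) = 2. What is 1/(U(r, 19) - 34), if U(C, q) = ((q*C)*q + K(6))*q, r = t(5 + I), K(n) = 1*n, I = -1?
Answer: 1/13798 ≈ 7.2474e-5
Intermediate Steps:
K(n) = n
r = 2
U(C, q) = q*(6 + C*q**2) (U(C, q) = ((q*C)*q + 6)*q = ((C*q)*q + 6)*q = (C*q**2 + 6)*q = (6 + C*q**2)*q = q*(6 + C*q**2))
1/(U(r, 19) - 34) = 1/(19*(6 + 2*19**2) - 34) = 1/(19*(6 + 2*361) - 34) = 1/(19*(6 + 722) - 34) = 1/(19*728 - 34) = 1/(13832 - 34) = 1/13798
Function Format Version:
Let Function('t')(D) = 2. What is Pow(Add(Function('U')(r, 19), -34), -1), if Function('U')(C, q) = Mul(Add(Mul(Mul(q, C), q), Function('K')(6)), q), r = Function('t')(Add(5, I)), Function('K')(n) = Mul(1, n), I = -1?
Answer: Rational(1, 13798) ≈ 7.2474e-5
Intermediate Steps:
Function('K')(n) = n
r = 2
Function('U')(C, q) = Mul(q, Add(6, Mul(C, Pow(q, 2)))) (Function('U')(C, q) = Mul(Add(Mul(Mul(q, C), q), 6), q) = Mul(Add(Mul(Mul(C, q), q), 6), q) = Mul(Add(Mul(C, Pow(q, 2)), 6), q) = Mul(Add(6, Mul(C, Pow(q, 2))), q) = Mul(q, Add(6, Mul(C, Pow(q, 2)))))
Pow(Add(Function('U')(r, 19), -34), -1) = Pow(Add(Mul(19, Add(6, Mul(2, Pow(19, 2)))), -34), -1) = Pow(Add(Mul(19, Add(6, Mul(2, 361))), -34), -1) = Pow(Add(Mul(19, Add(6, 722)), -34), -1) = Pow(Add(Mul(19, 728), -34), -1) = Pow(Add(13832, -34), -1) = Pow(13798, -1) = Rational(1, 13798)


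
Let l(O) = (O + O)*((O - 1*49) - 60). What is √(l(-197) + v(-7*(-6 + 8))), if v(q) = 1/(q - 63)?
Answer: √714823879/77 ≈ 347.22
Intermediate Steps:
v(q) = 1/(-63 + q)
l(O) = 2*O*(-109 + O) (l(O) = (2*O)*((O - 49) - 60) = (2*O)*((-49 + O) - 60) = (2*O)*(-109 + O) = 2*O*(-109 + O))
√(l(-197) + v(-7*(-6 + 8))) = √(2*(-197)*(-109 - 197) + 1/(-63 - 7*(-6 + 8))) = √(2*(-197)*(-306) + 1/(-63 - 7*2)) = √(120564 + 1/(-63 - 14)) = √(120564 + 1/(-77)) = √(120564 - 1/77) = √(9283427/77) = √714823879/77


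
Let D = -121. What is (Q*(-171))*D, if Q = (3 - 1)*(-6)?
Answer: -248292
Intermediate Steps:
Q = -12 (Q = 2*(-6) = -12)
(Q*(-171))*D = -12*(-171)*(-121) = 2052*(-121) = -248292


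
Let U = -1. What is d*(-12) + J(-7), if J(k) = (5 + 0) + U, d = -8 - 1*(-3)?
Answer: 64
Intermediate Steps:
d = -5 (d = -8 + 3 = -5)
J(k) = 4 (J(k) = (5 + 0) - 1 = 5 - 1 = 4)
d*(-12) + J(-7) = -5*(-12) + 4 = 60 + 4 = 64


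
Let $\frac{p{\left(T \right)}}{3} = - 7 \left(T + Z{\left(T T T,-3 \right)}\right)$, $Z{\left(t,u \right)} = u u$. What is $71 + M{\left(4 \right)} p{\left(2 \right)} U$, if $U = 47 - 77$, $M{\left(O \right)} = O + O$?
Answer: $55511$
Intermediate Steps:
$Z{\left(t,u \right)} = u^{2}$
$M{\left(O \right)} = 2 O$
$p{\left(T \right)} = -189 - 21 T$ ($p{\left(T \right)} = 3 \left(- 7 \left(T + \left(-3\right)^{2}\right)\right) = 3 \left(- 7 \left(T + 9\right)\right) = 3 \left(- 7 \left(9 + T\right)\right) = 3 \left(-63 - 7 T\right) = -189 - 21 T$)
$U = -30$
$71 + M{\left(4 \right)} p{\left(2 \right)} U = 71 + 2 \cdot 4 \left(-189 - 42\right) \left(-30\right) = 71 + 8 \left(-189 - 42\right) \left(-30\right) = 71 + 8 \left(-231\right) \left(-30\right) = 71 - -55440 = 71 + 55440 = 55511$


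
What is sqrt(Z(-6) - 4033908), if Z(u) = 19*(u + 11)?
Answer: I*sqrt(4033813) ≈ 2008.4*I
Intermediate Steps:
Z(u) = 209 + 19*u (Z(u) = 19*(11 + u) = 209 + 19*u)
sqrt(Z(-6) - 4033908) = sqrt((209 + 19*(-6)) - 4033908) = sqrt((209 - 114) - 4033908) = sqrt(95 - 4033908) = sqrt(-4033813) = I*sqrt(4033813)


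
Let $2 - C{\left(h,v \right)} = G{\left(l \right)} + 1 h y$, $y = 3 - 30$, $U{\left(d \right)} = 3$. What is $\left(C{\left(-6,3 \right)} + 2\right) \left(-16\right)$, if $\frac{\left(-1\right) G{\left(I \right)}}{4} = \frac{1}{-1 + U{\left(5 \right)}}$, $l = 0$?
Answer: $2496$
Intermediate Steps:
$y = -27$ ($y = 3 - 30 = -27$)
$G{\left(I \right)} = -2$ ($G{\left(I \right)} = - \frac{4}{-1 + 3} = - \frac{4}{2} = \left(-4\right) \frac{1}{2} = -2$)
$C{\left(h,v \right)} = 4 + 27 h$ ($C{\left(h,v \right)} = 2 - \left(-2 + 1 h \left(-27\right)\right) = 2 - \left(-2 + h \left(-27\right)\right) = 2 - \left(-2 - 27 h\right) = 2 + \left(2 + 27 h\right) = 4 + 27 h$)
$\left(C{\left(-6,3 \right)} + 2\right) \left(-16\right) = \left(\left(4 + 27 \left(-6\right)\right) + 2\right) \left(-16\right) = \left(\left(4 - 162\right) + 2\right) \left(-16\right) = \left(-158 + 2\right) \left(-16\right) = \left(-156\right) \left(-16\right) = 2496$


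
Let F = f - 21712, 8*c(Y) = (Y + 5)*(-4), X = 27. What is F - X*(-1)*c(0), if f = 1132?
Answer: -41295/2 ≈ -20648.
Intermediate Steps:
c(Y) = -5/2 - Y/2 (c(Y) = ((Y + 5)*(-4))/8 = ((5 + Y)*(-4))/8 = (-20 - 4*Y)/8 = -5/2 - Y/2)
F = -20580 (F = 1132 - 21712 = -20580)
F - X*(-1)*c(0) = -20580 - 27*(-1)*(-5/2 - ½*0) = -20580 - (-27)*(-5/2 + 0) = -20580 - (-27)*(-5)/2 = -20580 - 1*135/2 = -20580 - 135/2 = -41295/2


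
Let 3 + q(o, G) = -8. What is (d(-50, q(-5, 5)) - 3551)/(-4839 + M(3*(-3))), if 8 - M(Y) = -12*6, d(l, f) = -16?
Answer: 3567/4759 ≈ 0.74953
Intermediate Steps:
q(o, G) = -11 (q(o, G) = -3 - 8 = -11)
M(Y) = 80 (M(Y) = 8 - (-12)*6 = 8 - 1*(-72) = 8 + 72 = 80)
(d(-50, q(-5, 5)) - 3551)/(-4839 + M(3*(-3))) = (-16 - 3551)/(-4839 + 80) = -3567/(-4759) = -3567*(-1/4759) = 3567/4759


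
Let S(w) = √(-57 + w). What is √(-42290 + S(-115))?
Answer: √(-42290 + 2*I*√43) ≈ 0.0319 + 205.65*I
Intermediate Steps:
√(-42290 + S(-115)) = √(-42290 + √(-57 - 115)) = √(-42290 + √(-172)) = √(-42290 + 2*I*√43)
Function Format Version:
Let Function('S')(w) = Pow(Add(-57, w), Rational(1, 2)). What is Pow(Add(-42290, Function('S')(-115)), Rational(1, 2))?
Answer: Pow(Add(-42290, Mul(2, I, Pow(43, Rational(1, 2)))), Rational(1, 2)) ≈ Add(0.0319, Mul(205.65, I))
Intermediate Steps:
Pow(Add(-42290, Function('S')(-115)), Rational(1, 2)) = Pow(Add(-42290, Pow(Add(-57, -115), Rational(1, 2))), Rational(1, 2)) = Pow(Add(-42290, Pow(-172, Rational(1, 2))), Rational(1, 2)) = Pow(Add(-42290, Mul(2, I, Pow(43, Rational(1, 2)))), Rational(1, 2))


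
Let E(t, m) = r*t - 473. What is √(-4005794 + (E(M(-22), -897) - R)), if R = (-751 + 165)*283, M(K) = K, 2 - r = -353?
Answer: I*√3848239 ≈ 1961.7*I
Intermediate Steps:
r = 355 (r = 2 - 1*(-353) = 2 + 353 = 355)
R = -165838 (R = -586*283 = -165838)
E(t, m) = -473 + 355*t (E(t, m) = 355*t - 473 = -473 + 355*t)
√(-4005794 + (E(M(-22), -897) - R)) = √(-4005794 + ((-473 + 355*(-22)) - 1*(-165838))) = √(-4005794 + ((-473 - 7810) + 165838)) = √(-4005794 + (-8283 + 165838)) = √(-4005794 + 157555) = √(-3848239) = I*√3848239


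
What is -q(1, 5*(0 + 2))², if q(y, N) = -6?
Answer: -36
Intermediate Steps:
-q(1, 5*(0 + 2))² = -1*(-6)² = -1*36 = -36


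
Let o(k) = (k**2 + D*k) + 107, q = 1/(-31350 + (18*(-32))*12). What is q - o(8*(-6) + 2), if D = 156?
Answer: 189511685/38262 ≈ 4953.0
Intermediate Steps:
q = -1/38262 (q = 1/(-31350 - 576*12) = 1/(-31350 - 6912) = 1/(-38262) = -1/38262 ≈ -2.6136e-5)
o(k) = 107 + k**2 + 156*k (o(k) = (k**2 + 156*k) + 107 = 107 + k**2 + 156*k)
q - o(8*(-6) + 2) = -1/38262 - (107 + (8*(-6) + 2)**2 + 156*(8*(-6) + 2)) = -1/38262 - (107 + (-48 + 2)**2 + 156*(-48 + 2)) = -1/38262 - (107 + (-46)**2 + 156*(-46)) = -1/38262 - (107 + 2116 - 7176) = -1/38262 - 1*(-4953) = -1/38262 + 4953 = 189511685/38262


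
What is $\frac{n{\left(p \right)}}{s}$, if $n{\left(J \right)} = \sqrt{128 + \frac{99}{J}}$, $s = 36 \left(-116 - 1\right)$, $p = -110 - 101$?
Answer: $- \frac{\sqrt{5677799}}{888732} \approx -0.0026811$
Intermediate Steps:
$p = -211$
$s = -4212$ ($s = 36 \left(-117\right) = -4212$)
$\frac{n{\left(p \right)}}{s} = \frac{\sqrt{128 + \frac{99}{-211}}}{-4212} = \sqrt{128 + 99 \left(- \frac{1}{211}\right)} \left(- \frac{1}{4212}\right) = \sqrt{128 - \frac{99}{211}} \left(- \frac{1}{4212}\right) = \sqrt{\frac{26909}{211}} \left(- \frac{1}{4212}\right) = \frac{\sqrt{5677799}}{211} \left(- \frac{1}{4212}\right) = - \frac{\sqrt{5677799}}{888732}$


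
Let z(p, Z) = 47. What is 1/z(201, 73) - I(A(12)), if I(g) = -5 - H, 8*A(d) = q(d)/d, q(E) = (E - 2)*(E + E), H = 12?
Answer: 800/47 ≈ 17.021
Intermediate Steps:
q(E) = 2*E*(-2 + E) (q(E) = (-2 + E)*(2*E) = 2*E*(-2 + E))
A(d) = -½ + d/4 (A(d) = ((2*d*(-2 + d))/d)/8 = (-4 + 2*d)/8 = -½ + d/4)
I(g) = -17 (I(g) = -5 - 1*12 = -5 - 12 = -17)
1/z(201, 73) - I(A(12)) = 1/47 - 1*(-17) = 1/47 + 17 = 800/47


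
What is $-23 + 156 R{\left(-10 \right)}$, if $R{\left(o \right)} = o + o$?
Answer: $-3143$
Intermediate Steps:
$R{\left(o \right)} = 2 o$
$-23 + 156 R{\left(-10 \right)} = -23 + 156 \cdot 2 \left(-10\right) = -23 + 156 \left(-20\right) = -23 - 3120 = -3143$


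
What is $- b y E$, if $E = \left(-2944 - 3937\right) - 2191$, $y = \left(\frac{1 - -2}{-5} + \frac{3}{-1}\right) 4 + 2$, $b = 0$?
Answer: $0$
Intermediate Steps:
$y = - \frac{62}{5}$ ($y = \left(\left(1 + 2\right) \left(- \frac{1}{5}\right) + 3 \left(-1\right)\right) 4 + 2 = \left(3 \left(- \frac{1}{5}\right) - 3\right) 4 + 2 = \left(- \frac{3}{5} - 3\right) 4 + 2 = \left(- \frac{18}{5}\right) 4 + 2 = - \frac{72}{5} + 2 = - \frac{62}{5} \approx -12.4$)
$E = -9072$ ($E = -6881 - 2191 = -9072$)
$- b y E = \left(-1\right) 0 \left(- \frac{62}{5}\right) \left(-9072\right) = 0 \left(- \frac{62}{5}\right) \left(-9072\right) = 0 \left(-9072\right) = 0$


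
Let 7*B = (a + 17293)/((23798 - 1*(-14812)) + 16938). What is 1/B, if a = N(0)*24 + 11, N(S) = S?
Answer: 4629/206 ≈ 22.471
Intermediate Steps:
a = 11 (a = 0*24 + 11 = 0 + 11 = 11)
B = 206/4629 (B = ((11 + 17293)/((23798 - 1*(-14812)) + 16938))/7 = (17304/((23798 + 14812) + 16938))/7 = (17304/(38610 + 16938))/7 = (17304/55548)/7 = (17304*(1/55548))/7 = (⅐)*(1442/4629) = 206/4629 ≈ 0.044502)
1/B = 1/(206/4629) = 4629/206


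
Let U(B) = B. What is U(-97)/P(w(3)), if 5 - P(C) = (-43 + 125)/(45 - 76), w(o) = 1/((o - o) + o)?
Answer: -3007/237 ≈ -12.688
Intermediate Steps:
w(o) = 1/o (w(o) = 1/(0 + o) = 1/o)
P(C) = 237/31 (P(C) = 5 - (-43 + 125)/(45 - 76) = 5 - 82/(-31) = 5 - 82*(-1)/31 = 5 - 1*(-82/31) = 5 + 82/31 = 237/31)
U(-97)/P(w(3)) = -97/237/31 = -97*31/237 = -3007/237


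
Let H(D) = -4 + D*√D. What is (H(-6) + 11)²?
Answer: (7 - 6*I*√6)² ≈ -167.0 - 205.76*I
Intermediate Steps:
H(D) = -4 + D^(3/2)
(H(-6) + 11)² = ((-4 + (-6)^(3/2)) + 11)² = ((-4 - 6*I*√6) + 11)² = (7 - 6*I*√6)²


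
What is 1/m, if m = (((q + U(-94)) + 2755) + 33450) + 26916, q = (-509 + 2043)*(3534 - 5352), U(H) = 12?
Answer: -1/2725679 ≈ -3.6688e-7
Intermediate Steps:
q = -2788812 (q = 1534*(-1818) = -2788812)
m = -2725679 (m = (((-2788812 + 12) + 2755) + 33450) + 26916 = ((-2788800 + 2755) + 33450) + 26916 = (-2786045 + 33450) + 26916 = -2752595 + 26916 = -2725679)
1/m = 1/(-2725679) = -1/2725679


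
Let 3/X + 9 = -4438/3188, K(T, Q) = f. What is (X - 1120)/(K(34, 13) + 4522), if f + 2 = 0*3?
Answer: -9278791/37436900 ≈ -0.24785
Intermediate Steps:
f = -2 (f = -2 + 0*3 = -2 + 0 = -2)
K(T, Q) = -2
X = -4782/16565 (X = 3/(-9 - 4438/3188) = 3/(-9 - 4438*1/3188) = 3/(-9 - 2219/1594) = 3/(-16565/1594) = 3*(-1594/16565) = -4782/16565 ≈ -0.28868)
(X - 1120)/(K(34, 13) + 4522) = (-4782/16565 - 1120)/(-2 + 4522) = -18557582/16565/4520 = -18557582/16565*1/4520 = -9278791/37436900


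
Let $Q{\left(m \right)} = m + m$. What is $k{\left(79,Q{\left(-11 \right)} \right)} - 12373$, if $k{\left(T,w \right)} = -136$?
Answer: $-12509$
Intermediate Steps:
$Q{\left(m \right)} = 2 m$
$k{\left(79,Q{\left(-11 \right)} \right)} - 12373 = -136 - 12373 = -12509$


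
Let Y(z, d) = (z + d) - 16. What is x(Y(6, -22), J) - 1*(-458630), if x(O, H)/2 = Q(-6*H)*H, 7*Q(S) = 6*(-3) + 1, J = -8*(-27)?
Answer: 3203066/7 ≈ 4.5758e+5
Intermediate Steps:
J = 216
Y(z, d) = -16 + d + z (Y(z, d) = (d + z) - 16 = -16 + d + z)
Q(S) = -17/7 (Q(S) = (6*(-3) + 1)/7 = (-18 + 1)/7 = (1/7)*(-17) = -17/7)
x(O, H) = -34*H/7 (x(O, H) = 2*(-17*H/7) = -34*H/7)
x(Y(6, -22), J) - 1*(-458630) = -34/7*216 - 1*(-458630) = -7344/7 + 458630 = 3203066/7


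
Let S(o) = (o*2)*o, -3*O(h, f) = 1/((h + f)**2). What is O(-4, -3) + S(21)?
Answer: 129653/147 ≈ 881.99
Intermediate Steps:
O(h, f) = -1/(3*(f + h)**2) (O(h, f) = -1/(3*(h + f)**2) = -1/(3*(f + h)**2))
S(o) = 2*o**2 (S(o) = (2*o)*o = 2*o**2)
O(-4, -3) + S(21) = -1/(3*(-3 - 4)**2) + 2*21**2 = -1/3/(-7)**2 + 2*441 = -1/3*1/49 + 882 = -1/147 + 882 = 129653/147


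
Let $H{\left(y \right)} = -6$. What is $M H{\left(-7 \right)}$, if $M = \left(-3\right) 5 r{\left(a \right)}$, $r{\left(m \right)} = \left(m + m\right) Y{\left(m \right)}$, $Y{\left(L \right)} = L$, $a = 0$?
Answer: $0$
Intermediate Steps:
$r{\left(m \right)} = 2 m^{2}$ ($r{\left(m \right)} = \left(m + m\right) m = 2 m m = 2 m^{2}$)
$M = 0$ ($M = \left(-3\right) 5 \cdot 2 \cdot 0^{2} = - 15 \cdot 2 \cdot 0 = \left(-15\right) 0 = 0$)
$M H{\left(-7 \right)} = 0 \left(-6\right) = 0$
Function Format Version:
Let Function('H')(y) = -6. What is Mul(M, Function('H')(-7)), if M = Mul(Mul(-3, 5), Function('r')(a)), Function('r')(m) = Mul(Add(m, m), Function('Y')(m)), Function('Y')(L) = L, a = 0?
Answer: 0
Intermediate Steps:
Function('r')(m) = Mul(2, Pow(m, 2)) (Function('r')(m) = Mul(Add(m, m), m) = Mul(Mul(2, m), m) = Mul(2, Pow(m, 2)))
M = 0 (M = Mul(Mul(-3, 5), Mul(2, Pow(0, 2))) = Mul(-15, Mul(2, 0)) = Mul(-15, 0) = 0)
Mul(M, Function('H')(-7)) = Mul(0, -6) = 0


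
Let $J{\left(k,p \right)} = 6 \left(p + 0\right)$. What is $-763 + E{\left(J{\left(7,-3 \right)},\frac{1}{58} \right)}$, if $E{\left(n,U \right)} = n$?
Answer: $-781$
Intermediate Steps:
$J{\left(k,p \right)} = 6 p$
$-763 + E{\left(J{\left(7,-3 \right)},\frac{1}{58} \right)} = -763 + 6 \left(-3\right) = -763 - 18 = -781$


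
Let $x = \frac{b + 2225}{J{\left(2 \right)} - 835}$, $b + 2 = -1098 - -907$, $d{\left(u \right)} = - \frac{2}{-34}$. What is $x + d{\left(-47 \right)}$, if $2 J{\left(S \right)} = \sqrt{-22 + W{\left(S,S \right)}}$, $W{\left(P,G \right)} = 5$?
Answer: $\frac{\sqrt{17} - 67418 i}{17 \left(\sqrt{17} + 1670 i\right)} \approx -2.3747 - 0.0060082 i$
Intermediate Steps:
$d{\left(u \right)} = \frac{1}{17}$ ($d{\left(u \right)} = \left(-2\right) \left(- \frac{1}{34}\right) = \frac{1}{17}$)
$b = -193$ ($b = -2 - 191 = -193$)
$J{\left(S \right)} = \frac{i \sqrt{17}}{2}$ ($J{\left(S \right)} = \frac{\sqrt{-22 + 5}}{2} = \frac{\sqrt{-17}}{2} = \frac{i \sqrt{17}}{2}$)
$x = \frac{2032}{-835 + \frac{i \sqrt{17}}{2}}$ ($x = \frac{-193 + 2225}{\frac{i \sqrt{17}}{2} - 835} = \frac{2032}{\frac{i \sqrt{17}}{2} - 835} = \frac{2032}{-835 + \frac{i \sqrt{17}}{2}} \approx -2.4335 - 0.0060082 i$)
$x + d{\left(-47 \right)} = \left(- \frac{6786880}{2788917} - \frac{4064 i \sqrt{17}}{2788917}\right) + \frac{1}{17} = - \frac{112588043}{47411589} - \frac{4064 i \sqrt{17}}{2788917}$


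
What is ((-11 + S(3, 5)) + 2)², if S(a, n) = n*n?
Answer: 256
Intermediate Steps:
S(a, n) = n²
((-11 + S(3, 5)) + 2)² = ((-11 + 5²) + 2)² = ((-11 + 25) + 2)² = (14 + 2)² = 16² = 256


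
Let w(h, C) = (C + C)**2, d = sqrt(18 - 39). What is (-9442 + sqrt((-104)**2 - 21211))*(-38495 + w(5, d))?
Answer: 364262918 - 115737*I*sqrt(1155) ≈ 3.6426e+8 - 3.9334e+6*I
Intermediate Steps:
d = I*sqrt(21) (d = sqrt(-21) = I*sqrt(21) ≈ 4.5826*I)
w(h, C) = 4*C**2 (w(h, C) = (2*C)**2 = 4*C**2)
(-9442 + sqrt((-104)**2 - 21211))*(-38495 + w(5, d)) = (-9442 + sqrt((-104)**2 - 21211))*(-38495 + 4*(I*sqrt(21))**2) = (-9442 + sqrt(10816 - 21211))*(-38495 + 4*(-21)) = (-9442 + sqrt(-10395))*(-38495 - 84) = (-9442 + 3*I*sqrt(1155))*(-38579) = 364262918 - 115737*I*sqrt(1155)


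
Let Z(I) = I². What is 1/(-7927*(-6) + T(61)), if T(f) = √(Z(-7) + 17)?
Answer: 7927/377023963 - √66/2262143778 ≈ 2.1022e-5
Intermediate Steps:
T(f) = √66 (T(f) = √((-7)² + 17) = √(49 + 17) = √66)
1/(-7927*(-6) + T(61)) = 1/(-7927*(-6) + √66) = 1/(47562 + √66)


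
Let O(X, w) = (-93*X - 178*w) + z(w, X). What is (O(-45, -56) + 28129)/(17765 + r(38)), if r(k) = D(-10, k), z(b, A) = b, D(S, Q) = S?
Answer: 42226/17755 ≈ 2.3783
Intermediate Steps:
r(k) = -10
O(X, w) = -177*w - 93*X (O(X, w) = (-93*X - 178*w) + w = (-178*w - 93*X) + w = -177*w - 93*X)
(O(-45, -56) + 28129)/(17765 + r(38)) = ((-177*(-56) - 93*(-45)) + 28129)/(17765 - 10) = ((9912 + 4185) + 28129)/17755 = (14097 + 28129)*(1/17755) = 42226*(1/17755) = 42226/17755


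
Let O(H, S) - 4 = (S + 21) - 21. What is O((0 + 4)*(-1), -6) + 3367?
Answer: 3365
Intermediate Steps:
O(H, S) = 4 + S (O(H, S) = 4 + ((S + 21) - 21) = 4 + ((21 + S) - 21) = 4 + S)
O((0 + 4)*(-1), -6) + 3367 = (4 - 6) + 3367 = -2 + 3367 = 3365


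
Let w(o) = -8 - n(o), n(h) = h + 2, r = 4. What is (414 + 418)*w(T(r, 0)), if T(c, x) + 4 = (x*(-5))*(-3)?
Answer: -4992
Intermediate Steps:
n(h) = 2 + h
T(c, x) = -4 + 15*x (T(c, x) = -4 + (x*(-5))*(-3) = -4 - 5*x*(-3) = -4 + 15*x)
w(o) = -10 - o (w(o) = -8 - (2 + o) = -8 + (-2 - o) = -10 - o)
(414 + 418)*w(T(r, 0)) = (414 + 418)*(-10 - (-4 + 15*0)) = 832*(-10 - (-4 + 0)) = 832*(-10 - 1*(-4)) = 832*(-10 + 4) = 832*(-6) = -4992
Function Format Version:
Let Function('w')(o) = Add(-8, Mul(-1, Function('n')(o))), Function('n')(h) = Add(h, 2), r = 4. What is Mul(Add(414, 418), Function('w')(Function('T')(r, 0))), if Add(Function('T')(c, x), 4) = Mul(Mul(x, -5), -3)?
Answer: -4992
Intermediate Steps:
Function('n')(h) = Add(2, h)
Function('T')(c, x) = Add(-4, Mul(15, x)) (Function('T')(c, x) = Add(-4, Mul(Mul(x, -5), -3)) = Add(-4, Mul(Mul(-5, x), -3)) = Add(-4, Mul(15, x)))
Function('w')(o) = Add(-10, Mul(-1, o)) (Function('w')(o) = Add(-8, Mul(-1, Add(2, o))) = Add(-8, Add(-2, Mul(-1, o))) = Add(-10, Mul(-1, o)))
Mul(Add(414, 418), Function('w')(Function('T')(r, 0))) = Mul(Add(414, 418), Add(-10, Mul(-1, Add(-4, Mul(15, 0))))) = Mul(832, Add(-10, Mul(-1, Add(-4, 0)))) = Mul(832, Add(-10, Mul(-1, -4))) = Mul(832, Add(-10, 4)) = Mul(832, -6) = -4992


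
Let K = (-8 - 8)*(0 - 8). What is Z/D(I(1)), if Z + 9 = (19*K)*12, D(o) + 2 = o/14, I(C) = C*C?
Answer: -136150/9 ≈ -15128.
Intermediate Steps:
I(C) = C²
D(o) = -2 + o/14
K = 128 (K = -16*(-8) = 128)
Z = 29175 (Z = -9 + (19*128)*12 = -9 + 2432*12 = -9 + 29184 = 29175)
Z/D(I(1)) = 29175/(-2 + (1/14)*1²) = 29175/(-2 + (1/14)*1) = 29175/(-2 + 1/14) = 29175/(-27/14) = 29175*(-14/27) = -136150/9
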